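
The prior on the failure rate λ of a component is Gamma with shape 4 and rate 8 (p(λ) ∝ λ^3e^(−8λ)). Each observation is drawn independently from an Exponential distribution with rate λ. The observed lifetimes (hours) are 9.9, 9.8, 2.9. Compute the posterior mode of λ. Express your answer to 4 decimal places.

λ̂_MAP = 0.1961

The Exponential(rate=λ) likelihood is ∝ λ^n e^(−λΣtᵢ). Here n = 3 and Σtᵢ = 9.9 + 9.8 + 2.9 = 22.6.
Posterior ∝ λ^3e^(−8λ) · λ^3e^(−22.6λ) = λ^6e^(−30.6λ), i.e. Gamma(7, 30.6).
Mode = (a−1)/b = 6/30.6 ≈ 0.1961.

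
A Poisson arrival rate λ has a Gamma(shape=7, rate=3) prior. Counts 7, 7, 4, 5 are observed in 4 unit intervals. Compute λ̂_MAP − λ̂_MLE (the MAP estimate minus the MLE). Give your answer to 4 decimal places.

MAP − MLE = -1.6071

Σxᵢ = 23. Posterior is Gamma(30, 7); MAP = (30−1)/7 = 29/7 ≈ 4.14286.
MLE = x̄ = 23/4 ≈ 5.75000.
Difference = 29/7 − 23/4 = -45/28 ≈ -1.6071.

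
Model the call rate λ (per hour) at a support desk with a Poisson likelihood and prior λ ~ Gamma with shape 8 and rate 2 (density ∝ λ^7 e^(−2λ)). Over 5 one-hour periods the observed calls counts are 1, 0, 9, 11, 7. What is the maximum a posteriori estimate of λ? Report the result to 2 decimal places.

Σxᵢ = 1+0+9+11+7 = 28, with n = 5.
Posterior ∝ λ^7e^(−2λ) · λ^28e^(−5λ) = λ^35e^(−7λ), i.e. Gamma(shape=36, rate=7).
The mode of a Gamma(a, b) with a ≥ 1 (shape–rate) is (a−1)/b = 35/7 ≈ 5.00.

λ̂_MAP = 5.00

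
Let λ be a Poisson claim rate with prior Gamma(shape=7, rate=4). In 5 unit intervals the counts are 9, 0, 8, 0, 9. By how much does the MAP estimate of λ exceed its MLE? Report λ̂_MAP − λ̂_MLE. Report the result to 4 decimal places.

MAP − MLE = -1.6444

Σxᵢ = 26. Posterior is Gamma(33, 9); MAP = (33−1)/9 = 32/9 ≈ 3.55556.
MLE = x̄ = 26/5 ≈ 5.20000.
Difference = 32/9 − 26/5 = -74/45 ≈ -1.6444.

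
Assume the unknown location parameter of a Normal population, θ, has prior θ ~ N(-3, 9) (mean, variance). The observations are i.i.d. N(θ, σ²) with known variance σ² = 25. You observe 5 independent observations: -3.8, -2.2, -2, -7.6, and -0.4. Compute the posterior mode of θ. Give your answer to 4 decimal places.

n = 5; x̄ = ((-3.8) + (-2.2) + (-2) + (-7.6) + (-0.4))/5 = -16/5 = -3.2.
For a Normal prior and Normal likelihood with known variance, the posterior is Normal; its mode equals its mean, the precision-weighted average.
Prior precision 1/σ₀² = 1/9; data precision n/σ² = 5/25 = 0.2.
θ̂ = ((1/9)·(-3) + 0.2·(-3.2)) / (1/9 + 0.2) = (-73/75)/(14/45) = -219/70 ≈ -3.1286.

θ̂_MAP = -3.1286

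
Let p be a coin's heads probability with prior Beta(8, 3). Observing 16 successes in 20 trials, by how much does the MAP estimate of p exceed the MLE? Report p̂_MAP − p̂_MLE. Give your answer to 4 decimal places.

MAP − MLE = -0.0069

Posterior is Beta(24, 7); MAP = (24−1)/(31−2) = 23/29 ≈ 0.79310.
MLE ignores the prior: p̂_MLE = k/n = 16/20 ≈ 0.80000.
Difference = 23/29 − 16/20 = -1/145 ≈ -0.0069.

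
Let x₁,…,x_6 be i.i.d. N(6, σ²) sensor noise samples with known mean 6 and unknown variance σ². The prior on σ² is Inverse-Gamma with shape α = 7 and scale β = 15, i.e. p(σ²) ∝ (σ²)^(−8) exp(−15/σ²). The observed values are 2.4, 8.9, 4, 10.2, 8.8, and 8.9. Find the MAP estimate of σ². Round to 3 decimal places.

σ̂²_MAP = 4.057

Sum of squared deviations about the known mean: SS = (2.4−6)² + (8.9−6)² + (4−6)² + (10.2−6)² + (8.8−6)² + (8.9−6)² = 59.26.
The Normal likelihood contributes (σ²)^(−n/2) exp(−SS/(2σ²)), so the posterior is Inverse-Gamma(α + n/2, β + SS/2) = Inverse-Gamma(10, 44.63).
The mode of Inverse-Gamma(a, b) is b/(a+1) = 44.63/11 ≈ 4.057.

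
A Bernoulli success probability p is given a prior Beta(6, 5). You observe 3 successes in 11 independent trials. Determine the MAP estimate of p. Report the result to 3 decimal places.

Prior: Beta(6, 5).
Data: 3 successes in 11 trials. The binomial likelihood contributes p^3(1−p)^8, so the posterior is Beta(6+3, 5+8) = Beta(9, 13).
For Beta(a, b) with a, b > 1 the mode is (a−1)/(a+b−2) = 8/20 ≈ 0.400.

p̂_MAP = 0.400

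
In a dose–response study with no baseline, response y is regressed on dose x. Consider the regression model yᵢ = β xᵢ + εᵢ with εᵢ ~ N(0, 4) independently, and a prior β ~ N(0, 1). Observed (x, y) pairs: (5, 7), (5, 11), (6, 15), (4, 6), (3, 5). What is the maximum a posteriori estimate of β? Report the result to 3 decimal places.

β̂_MAP = 1.904

log p(β | y) = −Σ(yᵢ − βxᵢ)²/(2·4) − β²/(2·1) + const.
Setting the derivative to zero: Σxᵢ(yᵢ − βxᵢ)/4 − β/1 = 0, so β = Σxᵢyᵢ / (Σxᵢ² + σ²/τ²).
Σxᵢyᵢ = 5·7 + 5·11 + 6·15 + 4·6 + 3·5 = 219; Σxᵢ² = 111; σ²/τ² = 4.
β̂_MAP = 219 / (111 + 4) = 219/115 ≈ 1.904.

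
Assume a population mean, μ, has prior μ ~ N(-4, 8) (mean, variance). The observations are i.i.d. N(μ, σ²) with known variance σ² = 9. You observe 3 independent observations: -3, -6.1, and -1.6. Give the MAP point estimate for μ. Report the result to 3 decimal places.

n = 3; x̄ = ((-3) + (-6.1) + (-1.6))/3 = -10.7/3 = -107/30 ≈ -3.5667.
For a Normal prior and Normal likelihood with known variance, the posterior is Normal; its mode equals its mean, the precision-weighted average.
Prior precision 1/σ₀² = 1/8 = 0.125; data precision n/σ² = 3/9 = 1/3.
μ̂ = (0.125·(-4) + (1/3)·(-107/30)) / (0.125 + 1/3) = (-76/45)/(11/24) = -608/165 ≈ -3.685.

μ̂_MAP = -3.685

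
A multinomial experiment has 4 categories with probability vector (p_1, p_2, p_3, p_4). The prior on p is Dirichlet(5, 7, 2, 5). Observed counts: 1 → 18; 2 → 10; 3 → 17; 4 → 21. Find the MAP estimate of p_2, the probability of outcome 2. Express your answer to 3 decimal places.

MAP estimate: 0.198

The posterior is Dirichlet(αᵢ + nᵢ) = Dirichlet(23, 17, 19, 26).
For a Dirichlet(a₁,…,a_K) with all aᵢ > 1, the mode has j-th component (aⱼ − 1)/(Σaᵢ − K).
Here Σaᵢ = 85 and K = 4, so p_2 = (17 − 1)/(85 − 4) = 16/81 ≈ 0.198.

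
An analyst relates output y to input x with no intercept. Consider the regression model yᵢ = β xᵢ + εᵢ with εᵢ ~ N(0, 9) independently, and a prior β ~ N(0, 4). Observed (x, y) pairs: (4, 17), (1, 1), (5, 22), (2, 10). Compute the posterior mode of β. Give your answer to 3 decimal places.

β̂_MAP = 4.124

log p(β | y) = −Σ(yᵢ − βxᵢ)²/(2·9) − β²/(2·4) + const.
Setting the derivative to zero: Σxᵢ(yᵢ − βxᵢ)/9 − β/4 = 0, so β = Σxᵢyᵢ / (Σxᵢ² + σ²/τ²).
Σxᵢyᵢ = 4·17 + 1·1 + 5·22 + 2·10 = 199; Σxᵢ² = 46; σ²/τ² = 2.25.
β̂_MAP = 199 / (46 + 2.25) = 199/48.25 ≈ 4.124.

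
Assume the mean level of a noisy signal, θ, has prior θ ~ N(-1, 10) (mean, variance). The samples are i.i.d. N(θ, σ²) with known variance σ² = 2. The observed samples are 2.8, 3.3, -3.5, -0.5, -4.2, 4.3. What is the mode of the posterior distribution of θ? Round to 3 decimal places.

n = 6; x̄ = (2.8 + 3.3 + (-3.5) + (-0.5) + (-4.2) + 4.3)/6 = 2.2/6 = 11/30 ≈ 0.3667.
For a Normal prior and Normal likelihood with known variance, the posterior is Normal; its mode equals its mean, the precision-weighted average.
Prior precision 1/σ₀² = 1/10 = 0.1; data precision n/σ² = 6/2 = 3.
θ̂ = (0.1·(-1) + 3·(11/30)) / (0.1 + 3) = 1/3.1 = 10/31 ≈ 0.323.

θ̂_MAP = 0.323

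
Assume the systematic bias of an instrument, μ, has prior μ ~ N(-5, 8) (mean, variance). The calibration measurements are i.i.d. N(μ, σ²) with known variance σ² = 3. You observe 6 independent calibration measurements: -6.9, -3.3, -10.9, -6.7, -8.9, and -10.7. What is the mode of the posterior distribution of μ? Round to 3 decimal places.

μ̂_MAP = -7.729

n = 6; x̄ = ((-6.9) + (-3.3) + (-10.9) + (-6.7) + (-8.9) + (-10.7))/6 = -47.4/6 = -7.9.
For a Normal prior and Normal likelihood with known variance, the posterior is Normal; its mode equals its mean, the precision-weighted average.
Prior precision 1/σ₀² = 1/8 = 0.125; data precision n/σ² = 6/3 = 2.
μ̂ = (0.125·(-5) + 2·(-7.9)) / (0.125 + 2) = (-16.425)/2.125 = -657/85 ≈ -7.729.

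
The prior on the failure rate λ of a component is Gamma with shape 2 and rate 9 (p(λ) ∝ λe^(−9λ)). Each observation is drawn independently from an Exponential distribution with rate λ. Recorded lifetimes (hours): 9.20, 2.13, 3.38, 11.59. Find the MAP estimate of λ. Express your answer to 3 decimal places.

The Exponential(rate=λ) likelihood is ∝ λ^n e^(−λΣtᵢ). Here n = 4 and Σtᵢ = 9.20 + 2.13 + 3.38 + 11.59 = 26.30.
Posterior ∝ λe^(−9λ) · λ^4e^(−26.30λ) = λ^5e^(−35.30λ), i.e. Gamma(6, 35.30).
Mode = (a−1)/b = 5/35.30 ≈ 0.142.

λ̂_MAP = 0.142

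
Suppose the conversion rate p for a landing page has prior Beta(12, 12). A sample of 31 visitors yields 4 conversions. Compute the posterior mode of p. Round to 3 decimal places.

Prior: Beta(12, 12).
Data: 4 successes in 31 trials. The binomial likelihood contributes p^4(1−p)^27, so the posterior is Beta(12+4, 12+27) = Beta(16, 39).
For Beta(a, b) with a, b > 1 the mode is (a−1)/(a+b−2) = 15/53 ≈ 0.283.

p̂_MAP = 0.283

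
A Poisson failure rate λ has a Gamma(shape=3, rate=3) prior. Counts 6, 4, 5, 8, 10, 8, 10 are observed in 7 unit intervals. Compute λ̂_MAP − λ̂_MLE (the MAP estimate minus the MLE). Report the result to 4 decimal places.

Σxᵢ = 51. Posterior is Gamma(54, 10); MAP = (54−1)/10 = 53/10 ≈ 5.30000.
MLE = x̄ = 51/7 ≈ 7.28571.
Difference = 53/10 − 51/7 = -139/70 ≈ -1.9857.

MAP − MLE = -1.9857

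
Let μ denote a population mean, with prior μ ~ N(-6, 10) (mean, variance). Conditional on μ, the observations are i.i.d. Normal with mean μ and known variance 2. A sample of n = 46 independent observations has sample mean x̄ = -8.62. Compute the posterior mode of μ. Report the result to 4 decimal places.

μ̂_MAP = -8.6087

n = 46, x̄ = -8.62.
For a Normal prior and Normal likelihood with known variance, the posterior is Normal; its mode equals its mean, the precision-weighted average.
Prior precision 1/σ₀² = 1/10 = 0.1; data precision n/σ² = 46/2 = 23.
μ̂ = (0.1·(-6) + 23·(-8.62)) / (0.1 + 23) = (-198.86)/23.1 = -9943/1155 ≈ -8.6087.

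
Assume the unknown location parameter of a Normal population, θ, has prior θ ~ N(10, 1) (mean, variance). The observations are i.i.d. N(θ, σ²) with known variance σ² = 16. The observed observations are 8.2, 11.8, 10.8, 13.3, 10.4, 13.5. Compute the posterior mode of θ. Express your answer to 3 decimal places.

n = 6; x̄ = (8.2 + 11.8 + 10.8 + 13.3 + 10.4 + 13.5)/6 = 68/6 = 34/3 ≈ 11.3333.
For a Normal prior and Normal likelihood with known variance, the posterior is Normal; its mode equals its mean, the precision-weighted average.
Prior precision 1/σ₀² = 1/1 = 1; data precision n/σ² = 6/16 = 0.375.
θ̂ = (1·10 + 0.375·(34/3)) / (1 + 0.375) = 14.25/1.375 = 114/11 ≈ 10.364.

θ̂_MAP = 10.364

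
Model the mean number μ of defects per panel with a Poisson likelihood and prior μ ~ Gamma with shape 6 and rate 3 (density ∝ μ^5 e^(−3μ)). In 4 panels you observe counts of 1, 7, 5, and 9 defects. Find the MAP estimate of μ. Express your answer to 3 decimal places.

μ̂_MAP = 3.857

Σxᵢ = 1+7+5+9 = 22, with n = 4.
Posterior ∝ μ^5e^(−3μ) · μ^22e^(−4μ) = μ^27e^(−7μ), i.e. Gamma(shape=28, rate=7).
The mode of a Gamma(a, b) with a ≥ 1 (shape–rate) is (a−1)/b = 27/7 ≈ 3.857.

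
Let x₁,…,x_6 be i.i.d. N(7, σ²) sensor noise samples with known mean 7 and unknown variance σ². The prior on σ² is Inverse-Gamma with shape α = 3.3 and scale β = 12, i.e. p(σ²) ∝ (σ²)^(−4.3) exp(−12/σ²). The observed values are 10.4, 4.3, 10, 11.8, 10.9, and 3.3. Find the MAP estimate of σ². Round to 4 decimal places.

Sum of squared deviations about the known mean: SS = (10.4−7)² + (4.3−7)² + (10−7)² + (11.8−7)² + (10.9−7)² + (3.3−7)² = 79.79.
The Normal likelihood contributes (σ²)^(−n/2) exp(−SS/(2σ²)), so the posterior is Inverse-Gamma(α + n/2, β + SS/2) = Inverse-Gamma(6.3, 51.895).
The mode of Inverse-Gamma(a, b) is b/(a+1) = 51.895/7.3 ≈ 7.1089.

σ̂²_MAP = 7.1089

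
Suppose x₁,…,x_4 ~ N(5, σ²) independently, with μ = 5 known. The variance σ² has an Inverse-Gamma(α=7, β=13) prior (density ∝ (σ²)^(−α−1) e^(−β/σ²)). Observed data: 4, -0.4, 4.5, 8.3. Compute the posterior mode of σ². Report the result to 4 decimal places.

Sum of squared deviations about the known mean: SS = (4−5)² + (-0.4−5)² + (4.5−5)² + (8.3−5)² = 41.3.
The Normal likelihood contributes (σ²)^(−n/2) exp(−SS/(2σ²)), so the posterior is Inverse-Gamma(α + n/2, β + SS/2) = Inverse-Gamma(9, 33.65).
The mode of Inverse-Gamma(a, b) is b/(a+1) = 33.65/10 ≈ 3.3650.

σ̂²_MAP = 3.3650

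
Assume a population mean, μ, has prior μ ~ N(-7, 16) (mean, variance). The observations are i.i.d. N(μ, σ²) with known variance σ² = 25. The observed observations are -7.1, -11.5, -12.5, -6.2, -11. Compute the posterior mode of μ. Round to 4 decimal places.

n = 5; x̄ = ((-7.1) + (-11.5) + (-12.5) + (-6.2) + (-11))/5 = -48.3/5 = -9.66.
For a Normal prior and Normal likelihood with known variance, the posterior is Normal; its mode equals its mean, the precision-weighted average.
Prior precision 1/σ₀² = 1/16 = 0.0625; data precision n/σ² = 5/25 = 0.2.
μ̂ = (0.0625·(-7) + 0.2·(-9.66)) / (0.0625 + 0.2) = (-2.3695)/0.2625 = -677/75 ≈ -9.0267.

μ̂_MAP = -9.0267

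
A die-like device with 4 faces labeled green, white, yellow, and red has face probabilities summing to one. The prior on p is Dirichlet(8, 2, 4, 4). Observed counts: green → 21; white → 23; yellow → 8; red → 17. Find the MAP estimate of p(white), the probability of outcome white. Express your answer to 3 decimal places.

MAP estimate of p(white) = 0.289

The posterior is Dirichlet(αᵢ + nᵢ) = Dirichlet(29, 25, 12, 21).
For a Dirichlet(a₁,…,a_K) with all aᵢ > 1, the mode has j-th component (aⱼ − 1)/(Σaᵢ − K).
Here Σaᵢ = 87 and K = 4, so p(white) = (25 − 1)/(87 − 4) = 24/83 ≈ 0.289.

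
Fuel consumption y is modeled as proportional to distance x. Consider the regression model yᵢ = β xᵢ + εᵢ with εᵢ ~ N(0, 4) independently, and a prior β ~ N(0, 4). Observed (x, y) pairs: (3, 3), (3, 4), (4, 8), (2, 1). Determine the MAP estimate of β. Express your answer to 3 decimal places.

β̂_MAP = 1.410

log p(β | y) = −Σ(yᵢ − βxᵢ)²/(2·4) − β²/(2·4) + const.
Setting the derivative to zero: Σxᵢ(yᵢ − βxᵢ)/4 − β/4 = 0, so β = Σxᵢyᵢ / (Σxᵢ² + σ²/τ²).
Σxᵢyᵢ = 3·3 + 3·4 + 4·8 + 2·1 = 55; Σxᵢ² = 38; σ²/τ² = 1.
β̂_MAP = 55 / (38 + 1) = 55/39 ≈ 1.410.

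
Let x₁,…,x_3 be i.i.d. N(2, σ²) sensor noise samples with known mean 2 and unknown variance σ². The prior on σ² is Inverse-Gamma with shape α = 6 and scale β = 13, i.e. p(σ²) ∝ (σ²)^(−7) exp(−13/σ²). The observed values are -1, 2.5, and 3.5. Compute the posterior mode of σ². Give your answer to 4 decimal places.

Sum of squared deviations about the known mean: SS = (-1−2)² + (2.5−2)² + (3.5−2)² = 11.5.
The Normal likelihood contributes (σ²)^(−n/2) exp(−SS/(2σ²)), so the posterior is Inverse-Gamma(α + n/2, β + SS/2) = Inverse-Gamma(7.5, 18.75).
The mode of Inverse-Gamma(a, b) is b/(a+1) = 18.75/8.5 ≈ 2.2059.

σ̂²_MAP = 2.2059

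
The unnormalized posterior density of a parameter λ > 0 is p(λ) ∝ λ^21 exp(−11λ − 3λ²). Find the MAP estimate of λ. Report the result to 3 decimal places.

ℓ'(λ) = 21/λ − 11 − 6λ. Setting this to zero and multiplying by λ: 6λ² + 11λ − 21 = 0.
λ = (−11 + √(11² + 4·6·21)) / (2·6) = (−11 + √625) / 12 = (−11 + 25)/12 = 7/6.
ℓ''(λ) = −21/λ² − 6 < 0, confirming a maximum.

λ̂_MAP = 1.167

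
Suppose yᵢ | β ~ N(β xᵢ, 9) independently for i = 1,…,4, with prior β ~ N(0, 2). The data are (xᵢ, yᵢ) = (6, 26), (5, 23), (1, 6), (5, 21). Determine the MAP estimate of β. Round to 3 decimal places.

log p(β | y) = −Σ(yᵢ − βxᵢ)²/(2·9) − β²/(2·2) + const.
Setting the derivative to zero: Σxᵢ(yᵢ − βxᵢ)/9 − β/2 = 0, so β = Σxᵢyᵢ / (Σxᵢ² + σ²/τ²).
Σxᵢyᵢ = 6·26 + 5·23 + 1·6 + 5·21 = 382; Σxᵢ² = 87; σ²/τ² = 4.5.
β̂_MAP = 382 / (87 + 4.5) = 382/91.5 ≈ 4.175.

β̂_MAP = 4.175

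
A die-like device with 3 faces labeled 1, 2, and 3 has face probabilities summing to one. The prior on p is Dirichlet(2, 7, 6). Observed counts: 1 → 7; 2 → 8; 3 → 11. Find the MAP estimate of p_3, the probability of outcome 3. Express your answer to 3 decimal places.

MAP estimate: 0.421

The posterior is Dirichlet(αᵢ + nᵢ) = Dirichlet(9, 15, 17).
For a Dirichlet(a₁,…,a_K) with all aᵢ > 1, the mode has j-th component (aⱼ − 1)/(Σaᵢ − K).
Here Σaᵢ = 41 and K = 3, so p_3 = (17 − 1)/(41 − 3) = 16/38 ≈ 0.421.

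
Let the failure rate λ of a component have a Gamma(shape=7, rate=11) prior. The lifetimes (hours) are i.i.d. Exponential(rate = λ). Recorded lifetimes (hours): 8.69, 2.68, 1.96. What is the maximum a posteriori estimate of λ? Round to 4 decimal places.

The Exponential(rate=λ) likelihood is ∝ λ^n e^(−λΣtᵢ). Here n = 3 and Σtᵢ = 8.69 + 2.68 + 1.96 = 13.33.
Posterior ∝ λ^6e^(−11λ) · λ^3e^(−13.33λ) = λ^9e^(−24.33λ), i.e. Gamma(10, 24.33).
Mode = (a−1)/b = 9/24.33 ≈ 0.3699.

λ̂_MAP = 0.3699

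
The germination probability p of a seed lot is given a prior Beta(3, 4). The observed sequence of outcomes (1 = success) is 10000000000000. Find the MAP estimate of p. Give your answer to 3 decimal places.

p̂_MAP = 0.158

Prior: Beta(3, 4).
Data: 1 success in 14 trials (from the sequence). The binomial likelihood contributes p(1−p)^13, so the posterior is Beta(3+1, 4+13) = Beta(4, 17).
For Beta(a, b) with a, b > 1 the mode is (a−1)/(a+b−2) = 3/19 ≈ 0.158.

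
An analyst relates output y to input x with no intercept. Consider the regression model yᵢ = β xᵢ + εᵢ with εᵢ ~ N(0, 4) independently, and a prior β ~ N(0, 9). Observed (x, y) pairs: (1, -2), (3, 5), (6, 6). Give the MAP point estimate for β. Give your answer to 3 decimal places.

β̂_MAP = 1.055

log p(β | y) = −Σ(yᵢ − βxᵢ)²/(2·4) − β²/(2·9) + const.
Setting the derivative to zero: Σxᵢ(yᵢ − βxᵢ)/4 − β/9 = 0, so β = Σxᵢyᵢ / (Σxᵢ² + σ²/τ²).
Σxᵢyᵢ = 1·(-2) + 3·5 + 6·6 = 49; Σxᵢ² = 46; σ²/τ² = 4/9.
β̂_MAP = 49 / (46 + 4/9) = 49/(418/9) = 441/418 ≈ 1.055.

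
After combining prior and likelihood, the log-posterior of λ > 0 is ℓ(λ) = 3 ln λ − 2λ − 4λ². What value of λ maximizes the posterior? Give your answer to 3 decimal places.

λ̂_MAP = 0.500

ℓ'(λ) = 3/λ − 2 − 8λ. Setting this to zero and multiplying by λ: 8λ² + 2λ − 3 = 0.
λ = (−2 + √(2² + 4·8·3)) / (2·8) = (−2 + √100) / 16 = (−2 + 10)/16 = 1/2.
ℓ''(λ) = −3/λ² − 8 < 0, confirming a maximum.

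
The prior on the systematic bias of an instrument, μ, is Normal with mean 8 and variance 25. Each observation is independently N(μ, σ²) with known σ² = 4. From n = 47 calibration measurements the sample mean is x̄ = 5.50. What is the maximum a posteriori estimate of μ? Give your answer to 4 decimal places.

μ̂_MAP = 5.5085

n = 47, x̄ = 5.50.
For a Normal prior and Normal likelihood with known variance, the posterior is Normal; its mode equals its mean, the precision-weighted average.
Prior precision 1/σ₀² = 1/25 = 0.04; data precision n/σ² = 47/4 = 11.75.
μ̂ = (0.04·8 + 11.75·5.5) / (0.04 + 11.75) = 64.945/11.79 = 12989/2358 ≈ 5.5085.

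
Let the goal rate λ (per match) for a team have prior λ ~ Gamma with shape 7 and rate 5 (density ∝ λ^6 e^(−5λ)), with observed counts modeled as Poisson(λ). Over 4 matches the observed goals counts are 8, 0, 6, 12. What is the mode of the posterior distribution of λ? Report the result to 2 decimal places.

λ̂_MAP = 3.56

Σxᵢ = 8+0+6+12 = 26, with n = 4.
Posterior ∝ λ^6e^(−5λ) · λ^26e^(−4λ) = λ^32e^(−9λ), i.e. Gamma(shape=33, rate=9).
The mode of a Gamma(a, b) with a ≥ 1 (shape–rate) is (a−1)/b = 32/9 ≈ 3.56.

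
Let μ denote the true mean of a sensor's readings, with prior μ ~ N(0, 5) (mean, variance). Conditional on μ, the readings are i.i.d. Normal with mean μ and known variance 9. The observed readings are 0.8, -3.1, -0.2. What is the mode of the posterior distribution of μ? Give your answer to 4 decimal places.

μ̂_MAP = -0.5208

n = 3; x̄ = (0.8 + (-3.1) + (-0.2))/3 = -2.5/3 = -5/6 ≈ -0.8333.
For a Normal prior and Normal likelihood with known variance, the posterior is Normal; its mode equals its mean, the precision-weighted average.
Prior precision 1/σ₀² = 1/5 = 0.2; data precision n/σ² = 3/9 = 1/3.
μ̂ = (0.2·0 + (1/3)·(-5/6)) / (0.2 + 1/3) = (-5/18)/(8/15) = -25/48 ≈ -0.5208.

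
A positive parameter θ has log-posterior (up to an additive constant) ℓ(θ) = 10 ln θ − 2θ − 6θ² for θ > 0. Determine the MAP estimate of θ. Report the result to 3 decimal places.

ℓ'(θ) = 10/θ − 2 − 12θ. Setting this to zero and multiplying by θ: 12θ² + 2θ − 10 = 0.
θ = (−2 + √(2² + 4·12·10)) / (2·12) = (−2 + √484) / 24 = (−2 + 22)/24 = 5/6.
ℓ''(θ) = −10/θ² − 12 < 0, confirming a maximum.

θ̂_MAP = 0.833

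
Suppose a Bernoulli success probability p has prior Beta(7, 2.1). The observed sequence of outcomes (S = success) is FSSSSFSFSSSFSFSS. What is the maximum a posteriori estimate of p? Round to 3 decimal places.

p̂_MAP = 0.736

Prior: Beta(7, 2.1).
Data: 11 successes in 16 trials (from the sequence). The binomial likelihood contributes p^11(1−p)^5, so the posterior is Beta(7+11, 2.1+5) = Beta(18, 7.1).
For Beta(a, b) with a, b > 1 the mode is (a−1)/(a+b−2) = 17/23.1 ≈ 0.736.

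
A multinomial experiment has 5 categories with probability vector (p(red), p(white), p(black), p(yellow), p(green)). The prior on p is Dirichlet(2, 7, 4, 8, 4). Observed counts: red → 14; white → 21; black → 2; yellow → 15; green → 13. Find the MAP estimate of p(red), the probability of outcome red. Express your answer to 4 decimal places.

The posterior is Dirichlet(αᵢ + nᵢ) = Dirichlet(16, 28, 6, 23, 17).
For a Dirichlet(a₁,…,a_K) with all aᵢ > 1, the mode has j-th component (aⱼ − 1)/(Σaᵢ − K).
Here Σaᵢ = 90 and K = 5, so p(red) = (16 − 1)/(90 − 5) = 15/85 ≈ 0.1765.

MAP estimate of p(red) = 0.1765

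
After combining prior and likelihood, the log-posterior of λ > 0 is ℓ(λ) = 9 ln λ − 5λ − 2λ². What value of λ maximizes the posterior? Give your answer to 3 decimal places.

λ̂_MAP = 1.000

ℓ'(λ) = 9/λ − 5 − 4λ. Setting this to zero and multiplying by λ: 4λ² + 5λ − 9 = 0.
λ = (−5 + √(5² + 4·4·9)) / (2·4) = (−5 + √169) / 8 = (−5 + 13)/8 = 1.
ℓ''(λ) = −9/λ² − 4 < 0, confirming a maximum.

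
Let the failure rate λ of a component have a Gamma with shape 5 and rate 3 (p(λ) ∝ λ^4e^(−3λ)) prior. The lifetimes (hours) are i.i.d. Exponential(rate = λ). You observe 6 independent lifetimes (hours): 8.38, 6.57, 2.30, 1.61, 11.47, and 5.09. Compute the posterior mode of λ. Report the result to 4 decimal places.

λ̂_MAP = 0.2603

The Exponential(rate=λ) likelihood is ∝ λ^n e^(−λΣtᵢ). Here n = 6 and Σtᵢ = 8.38 + 6.57 + 2.30 + 1.61 + 11.47 + 5.09 = 35.42.
Posterior ∝ λ^4e^(−3λ) · λ^6e^(−35.42λ) = λ^10e^(−38.42λ), i.e. Gamma(11, 38.42).
Mode = (a−1)/b = 10/38.42 ≈ 0.2603.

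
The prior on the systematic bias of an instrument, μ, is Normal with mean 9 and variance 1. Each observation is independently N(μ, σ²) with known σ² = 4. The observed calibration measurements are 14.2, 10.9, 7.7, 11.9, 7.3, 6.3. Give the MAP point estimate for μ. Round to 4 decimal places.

n = 6; x̄ = (14.2 + 10.9 + 7.7 + 11.9 + 7.3 + 6.3)/6 = 58.3/6 = 583/60 ≈ 9.7167.
For a Normal prior and Normal likelihood with known variance, the posterior is Normal; its mode equals its mean, the precision-weighted average.
Prior precision 1/σ₀² = 1/1 = 1; data precision n/σ² = 6/4 = 1.5.
μ̂ = (1·9 + 1.5·(583/60)) / (1 + 1.5) = 23.575/2.5 = 9.4300.

μ̂_MAP = 9.4300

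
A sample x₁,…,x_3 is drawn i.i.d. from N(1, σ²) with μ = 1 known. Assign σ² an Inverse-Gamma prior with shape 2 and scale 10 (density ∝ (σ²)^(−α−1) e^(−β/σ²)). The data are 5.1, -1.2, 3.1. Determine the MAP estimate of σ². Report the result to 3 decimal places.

Sum of squared deviations about the known mean: SS = (5.1−1)² + (-1.2−1)² + (3.1−1)² = 26.06.
The Normal likelihood contributes (σ²)^(−n/2) exp(−SS/(2σ²)), so the posterior is Inverse-Gamma(α + n/2, β + SS/2) = Inverse-Gamma(3.5, 23.03).
The mode of Inverse-Gamma(a, b) is b/(a+1) = 23.03/4.5 ≈ 5.118.

σ̂²_MAP = 5.118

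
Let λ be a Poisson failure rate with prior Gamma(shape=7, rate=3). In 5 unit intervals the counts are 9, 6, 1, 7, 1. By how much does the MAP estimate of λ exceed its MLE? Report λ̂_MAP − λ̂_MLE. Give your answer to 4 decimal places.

Σxᵢ = 24. Posterior is Gamma(31, 8); MAP = (31−1)/8 = 30/8 ≈ 3.75000.
MLE = x̄ = 24/5 ≈ 4.80000.
Difference = 30/8 − 24/5 = -21/20 ≈ -1.0500.

MAP − MLE = -1.0500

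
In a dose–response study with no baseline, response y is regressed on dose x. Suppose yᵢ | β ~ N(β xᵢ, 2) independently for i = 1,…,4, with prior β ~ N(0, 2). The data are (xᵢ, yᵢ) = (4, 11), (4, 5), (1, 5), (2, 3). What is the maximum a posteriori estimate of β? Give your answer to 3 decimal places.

log p(β | y) = −Σ(yᵢ − βxᵢ)²/(2·2) − β²/(2·2) + const.
Setting the derivative to zero: Σxᵢ(yᵢ − βxᵢ)/2 − β/2 = 0, so β = Σxᵢyᵢ / (Σxᵢ² + σ²/τ²).
Σxᵢyᵢ = 4·11 + 4·5 + 1·5 + 2·3 = 75; Σxᵢ² = 37; σ²/τ² = 1.
β̂_MAP = 75 / (37 + 1) = 75/38 ≈ 1.974.

β̂_MAP = 1.974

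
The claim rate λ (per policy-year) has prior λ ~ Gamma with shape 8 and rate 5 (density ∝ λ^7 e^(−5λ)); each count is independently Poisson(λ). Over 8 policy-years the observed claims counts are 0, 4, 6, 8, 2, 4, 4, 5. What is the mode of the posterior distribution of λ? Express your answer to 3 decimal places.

Σxᵢ = 0+4+6+8+2+4+4+5 = 33, with n = 8.
Posterior ∝ λ^7e^(−5λ) · λ^33e^(−8λ) = λ^40e^(−13λ), i.e. Gamma(shape=41, rate=13).
The mode of a Gamma(a, b) with a ≥ 1 (shape–rate) is (a−1)/b = 40/13 ≈ 3.077.

λ̂_MAP = 3.077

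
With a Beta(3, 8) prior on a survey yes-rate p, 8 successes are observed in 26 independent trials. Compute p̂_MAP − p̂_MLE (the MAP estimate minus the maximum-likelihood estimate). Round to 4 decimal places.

Posterior is Beta(11, 26); MAP = (11−1)/(37−2) = 10/35 ≈ 0.28571.
MLE ignores the prior: p̂_MLE = k/n = 8/26 ≈ 0.30769.
Difference = 10/35 − 8/26 = -2/91 ≈ -0.0220.

MAP − MLE = -0.0220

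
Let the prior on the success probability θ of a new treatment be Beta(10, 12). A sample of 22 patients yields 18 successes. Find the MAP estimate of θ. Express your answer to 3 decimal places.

Prior: Beta(10, 12).
Data: 18 successes in 22 trials. The binomial likelihood contributes θ^18(1−θ)^4, so the posterior is Beta(10+18, 12+4) = Beta(28, 16).
For Beta(a, b) with a, b > 1 the mode is (a−1)/(a+b−2) = 27/42 ≈ 0.643.

θ̂_MAP = 0.643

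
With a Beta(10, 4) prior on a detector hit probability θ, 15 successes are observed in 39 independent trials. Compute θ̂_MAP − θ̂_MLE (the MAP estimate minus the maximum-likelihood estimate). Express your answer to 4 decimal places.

Posterior is Beta(25, 28); MAP = (25−1)/(53−2) = 24/51 ≈ 0.47059.
MLE ignores the prior: θ̂_MLE = k/n = 15/39 ≈ 0.38462.
Difference = 24/51 − 15/39 = 19/221 ≈ 0.0860.

MAP − MLE = 0.0860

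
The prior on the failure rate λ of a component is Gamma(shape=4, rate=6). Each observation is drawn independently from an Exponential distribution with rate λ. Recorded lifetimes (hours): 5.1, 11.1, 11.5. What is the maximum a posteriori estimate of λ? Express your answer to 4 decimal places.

λ̂_MAP = 0.1780

The Exponential(rate=λ) likelihood is ∝ λ^n e^(−λΣtᵢ). Here n = 3 and Σtᵢ = 5.1 + 11.1 + 11.5 = 27.7.
Posterior ∝ λ^3e^(−6λ) · λ^3e^(−27.7λ) = λ^6e^(−33.7λ), i.e. Gamma(7, 33.7).
Mode = (a−1)/b = 6/33.7 ≈ 0.1780.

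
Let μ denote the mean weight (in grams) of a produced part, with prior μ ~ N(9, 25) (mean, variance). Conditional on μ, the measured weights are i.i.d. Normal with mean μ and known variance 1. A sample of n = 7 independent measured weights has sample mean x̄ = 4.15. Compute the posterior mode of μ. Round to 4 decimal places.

μ̂_MAP = 4.1776

n = 7, x̄ = 4.15.
For a Normal prior and Normal likelihood with known variance, the posterior is Normal; its mode equals its mean, the precision-weighted average.
Prior precision 1/σ₀² = 1/25 = 0.04; data precision n/σ² = 7/1 = 7.
μ̂ = (0.04·9 + 7·4.15) / (0.04 + 7) = 29.41/7.04 = 2941/704 ≈ 4.1776.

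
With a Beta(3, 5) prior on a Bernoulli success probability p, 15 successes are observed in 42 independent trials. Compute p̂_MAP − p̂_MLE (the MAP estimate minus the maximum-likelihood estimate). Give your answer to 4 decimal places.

MAP − MLE = -0.0030

Posterior is Beta(18, 32); MAP = (18−1)/(50−2) = 17/48 ≈ 0.35417.
MLE ignores the prior: p̂_MLE = k/n = 15/42 ≈ 0.35714.
Difference = 17/48 − 15/42 = -1/336 ≈ -0.0030.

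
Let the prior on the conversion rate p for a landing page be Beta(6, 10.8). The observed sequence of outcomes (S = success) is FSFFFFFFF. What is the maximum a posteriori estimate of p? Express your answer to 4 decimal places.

Prior: Beta(6, 10.8).
Data: 1 success in 9 trials (from the sequence). The binomial likelihood contributes p(1−p)^8, so the posterior is Beta(6+1, 10.8+8) = Beta(7, 18.8).
For Beta(a, b) with a, b > 1 the mode is (a−1)/(a+b−2) = 6/23.8 ≈ 0.2521.

p̂_MAP = 0.2521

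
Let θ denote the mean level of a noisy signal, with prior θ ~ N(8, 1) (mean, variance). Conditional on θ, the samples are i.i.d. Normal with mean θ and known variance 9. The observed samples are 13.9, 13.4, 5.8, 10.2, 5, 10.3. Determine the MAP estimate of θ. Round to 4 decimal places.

θ̂_MAP = 8.7067

n = 6; x̄ = (13.9 + 13.4 + 5.8 + 10.2 + 5 + 10.3)/6 = 58.6/6 = 293/30 ≈ 9.7667.
For a Normal prior and Normal likelihood with known variance, the posterior is Normal; its mode equals its mean, the precision-weighted average.
Prior precision 1/σ₀² = 1/1 = 1; data precision n/σ² = 6/9 = 2/3.
θ̂ = (1·8 + (2/3)·(293/30)) / (1 + 2/3) = (653/45)/(5/3) = 653/75 ≈ 8.7067.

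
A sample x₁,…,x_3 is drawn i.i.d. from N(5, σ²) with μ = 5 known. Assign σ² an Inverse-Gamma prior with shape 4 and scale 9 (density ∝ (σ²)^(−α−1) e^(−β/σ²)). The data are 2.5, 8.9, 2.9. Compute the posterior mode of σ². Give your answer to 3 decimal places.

Sum of squared deviations about the known mean: SS = (2.5−5)² + (8.9−5)² + (2.9−5)² = 25.87.
The Normal likelihood contributes (σ²)^(−n/2) exp(−SS/(2σ²)), so the posterior is Inverse-Gamma(α + n/2, β + SS/2) = Inverse-Gamma(5.5, 21.935).
The mode of Inverse-Gamma(a, b) is b/(a+1) = 21.935/6.5 ≈ 3.375.

σ̂²_MAP = 3.375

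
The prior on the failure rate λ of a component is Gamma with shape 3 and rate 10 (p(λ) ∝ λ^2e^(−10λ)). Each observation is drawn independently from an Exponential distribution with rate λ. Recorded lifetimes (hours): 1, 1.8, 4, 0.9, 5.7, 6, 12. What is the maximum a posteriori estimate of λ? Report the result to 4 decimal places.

The Exponential(rate=λ) likelihood is ∝ λ^n e^(−λΣtᵢ). Here n = 7 and Σtᵢ = 1 + 1.8 + 4 + 0.9 + 5.7 + 6 + 12 = 31.4.
Posterior ∝ λ^2e^(−10λ) · λ^7e^(−31.4λ) = λ^9e^(−41.4λ), i.e. Gamma(10, 41.4).
Mode = (a−1)/b = 9/41.4 ≈ 0.2174.

λ̂_MAP = 0.2174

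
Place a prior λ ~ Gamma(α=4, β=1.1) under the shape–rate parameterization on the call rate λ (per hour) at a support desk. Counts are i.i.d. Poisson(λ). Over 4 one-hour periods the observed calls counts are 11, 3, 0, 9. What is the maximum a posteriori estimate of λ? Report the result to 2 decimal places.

λ̂_MAP = 5.10

Σxᵢ = 11+3+0+9 = 23, with n = 4.
Posterior ∝ λ^3e^(−1.1λ) · λ^23e^(−4λ) = λ^26e^(−5.1λ), i.e. Gamma(shape=27, rate=5.1).
The mode of a Gamma(a, b) with a ≥ 1 (shape–rate) is (a−1)/b = 26/5.1 ≈ 5.10.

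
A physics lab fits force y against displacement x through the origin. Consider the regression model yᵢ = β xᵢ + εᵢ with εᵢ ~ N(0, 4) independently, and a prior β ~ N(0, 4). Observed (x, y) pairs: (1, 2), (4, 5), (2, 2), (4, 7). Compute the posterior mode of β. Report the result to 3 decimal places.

log p(β | y) = −Σ(yᵢ − βxᵢ)²/(2·4) − β²/(2·4) + const.
Setting the derivative to zero: Σxᵢ(yᵢ − βxᵢ)/4 − β/4 = 0, so β = Σxᵢyᵢ / (Σxᵢ² + σ²/τ²).
Σxᵢyᵢ = 1·2 + 4·5 + 2·2 + 4·7 = 54; Σxᵢ² = 37; σ²/τ² = 1.
β̂_MAP = 54 / (37 + 1) = 54/38 ≈ 1.421.

β̂_MAP = 1.421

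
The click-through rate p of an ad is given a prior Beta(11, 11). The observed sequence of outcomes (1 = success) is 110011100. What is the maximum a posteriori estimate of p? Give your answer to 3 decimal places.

Prior: Beta(11, 11).
Data: 5 successes in 9 trials (from the sequence). The binomial likelihood contributes p^5(1−p)^4, so the posterior is Beta(11+5, 11+4) = Beta(16, 15).
For Beta(a, b) with a, b > 1 the mode is (a−1)/(a+b−2) = 15/29 ≈ 0.517.

p̂_MAP = 0.517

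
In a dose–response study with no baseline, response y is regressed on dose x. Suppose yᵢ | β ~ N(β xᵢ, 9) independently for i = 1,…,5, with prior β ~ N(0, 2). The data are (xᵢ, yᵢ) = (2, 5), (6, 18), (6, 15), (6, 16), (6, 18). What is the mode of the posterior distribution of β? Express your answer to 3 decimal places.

β̂_MAP = 2.702

log p(β | y) = −Σ(yᵢ − βxᵢ)²/(2·9) − β²/(2·2) + const.
Setting the derivative to zero: Σxᵢ(yᵢ − βxᵢ)/9 − β/2 = 0, so β = Σxᵢyᵢ / (Σxᵢ² + σ²/τ²).
Σxᵢyᵢ = 2·5 + 6·18 + 6·15 + 6·16 + 6·18 = 412; Σxᵢ² = 148; σ²/τ² = 4.5.
β̂_MAP = 412 / (148 + 4.5) = 412/152.5 ≈ 2.702.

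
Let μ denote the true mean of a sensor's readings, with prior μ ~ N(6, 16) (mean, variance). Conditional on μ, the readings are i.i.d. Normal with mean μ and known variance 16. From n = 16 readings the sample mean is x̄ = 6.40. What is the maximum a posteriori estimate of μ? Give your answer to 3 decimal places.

μ̂_MAP = 6.376

n = 16, x̄ = 6.40.
For a Normal prior and Normal likelihood with known variance, the posterior is Normal; its mode equals its mean, the precision-weighted average.
Prior precision 1/σ₀² = 1/16 = 0.0625; data precision n/σ² = 16/16 = 1.
μ̂ = (0.0625·6 + 1·6.4) / (0.0625 + 1) = 6.775/1.0625 = 542/85 ≈ 6.376.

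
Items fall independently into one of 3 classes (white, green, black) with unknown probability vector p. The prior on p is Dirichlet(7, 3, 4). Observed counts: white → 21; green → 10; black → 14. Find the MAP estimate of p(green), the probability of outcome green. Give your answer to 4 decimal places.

The posterior is Dirichlet(αᵢ + nᵢ) = Dirichlet(28, 13, 18).
For a Dirichlet(a₁,…,a_K) with all aᵢ > 1, the mode has j-th component (aⱼ − 1)/(Σaᵢ − K).
Here Σaᵢ = 59 and K = 3, so p(green) = (13 − 1)/(59 − 3) = 12/56 ≈ 0.2143.

MAP estimate of p(green) = 0.2143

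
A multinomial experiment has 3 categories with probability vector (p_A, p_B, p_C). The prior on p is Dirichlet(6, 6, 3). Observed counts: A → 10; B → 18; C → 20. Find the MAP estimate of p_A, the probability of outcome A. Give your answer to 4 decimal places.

MAP estimate of p_A = 0.2500

The posterior is Dirichlet(αᵢ + nᵢ) = Dirichlet(16, 24, 23).
For a Dirichlet(a₁,…,a_K) with all aᵢ > 1, the mode has j-th component (aⱼ − 1)/(Σaᵢ − K).
Here Σaᵢ = 63 and K = 3, so p_A = (16 − 1)/(63 − 3) = 15/60 ≈ 0.2500.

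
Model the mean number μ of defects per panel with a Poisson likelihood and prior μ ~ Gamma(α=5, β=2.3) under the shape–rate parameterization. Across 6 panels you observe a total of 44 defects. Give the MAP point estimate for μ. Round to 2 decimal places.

μ̂_MAP = 5.78

Σxᵢ = 44, n = 6.
Posterior ∝ μ^4e^(−2.3μ) · μ^44e^(−6μ) = μ^48e^(−8.3μ), i.e. Gamma(shape=49, rate=8.3).
The mode of a Gamma(a, b) with a ≥ 1 (shape–rate) is (a−1)/b = 48/8.3 ≈ 5.78.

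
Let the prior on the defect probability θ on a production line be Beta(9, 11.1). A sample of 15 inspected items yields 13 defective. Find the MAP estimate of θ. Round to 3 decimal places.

θ̂_MAP = 0.634

Prior: Beta(9, 11.1).
Data: 13 successes in 15 trials. The binomial likelihood contributes θ^13(1−θ)^2, so the posterior is Beta(9+13, 11.1+2) = Beta(22, 13.1).
For Beta(a, b) with a, b > 1 the mode is (a−1)/(a+b−2) = 21/33.1 ≈ 0.634.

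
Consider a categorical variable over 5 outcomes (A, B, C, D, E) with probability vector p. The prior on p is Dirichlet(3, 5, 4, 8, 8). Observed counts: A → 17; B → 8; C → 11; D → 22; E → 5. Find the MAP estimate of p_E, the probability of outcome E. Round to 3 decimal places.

MAP estimate of p_E = 0.140

The posterior is Dirichlet(αᵢ + nᵢ) = Dirichlet(20, 13, 15, 30, 13).
For a Dirichlet(a₁,…,a_K) with all aᵢ > 1, the mode has j-th component (aⱼ − 1)/(Σaᵢ − K).
Here Σaᵢ = 91 and K = 5, so p_E = (13 − 1)/(91 − 5) = 12/86 ≈ 0.140.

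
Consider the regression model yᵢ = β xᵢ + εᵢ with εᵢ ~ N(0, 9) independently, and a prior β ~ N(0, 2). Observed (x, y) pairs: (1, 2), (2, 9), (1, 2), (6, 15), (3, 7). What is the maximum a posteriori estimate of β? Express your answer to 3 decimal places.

log p(β | y) = −Σ(yᵢ − βxᵢ)²/(2·9) − β²/(2·2) + const.
Setting the derivative to zero: Σxᵢ(yᵢ − βxᵢ)/9 − β/2 = 0, so β = Σxᵢyᵢ / (Σxᵢ² + σ²/τ²).
Σxᵢyᵢ = 1·2 + 2·9 + 1·2 + 6·15 + 3·7 = 133; Σxᵢ² = 51; σ²/τ² = 4.5.
β̂_MAP = 133 / (51 + 4.5) = 133/55.5 ≈ 2.396.

β̂_MAP = 2.396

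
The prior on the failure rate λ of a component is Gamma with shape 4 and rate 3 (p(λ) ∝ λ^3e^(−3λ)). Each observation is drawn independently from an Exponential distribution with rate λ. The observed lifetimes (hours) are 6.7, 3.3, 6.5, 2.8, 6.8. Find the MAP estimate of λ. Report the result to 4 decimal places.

The Exponential(rate=λ) likelihood is ∝ λ^n e^(−λΣtᵢ). Here n = 5 and Σtᵢ = 6.7 + 3.3 + 6.5 + 2.8 + 6.8 = 26.1.
Posterior ∝ λ^3e^(−3λ) · λ^5e^(−26.1λ) = λ^8e^(−29.1λ), i.e. Gamma(9, 29.1).
Mode = (a−1)/b = 8/29.1 ≈ 0.2749.

λ̂_MAP = 0.2749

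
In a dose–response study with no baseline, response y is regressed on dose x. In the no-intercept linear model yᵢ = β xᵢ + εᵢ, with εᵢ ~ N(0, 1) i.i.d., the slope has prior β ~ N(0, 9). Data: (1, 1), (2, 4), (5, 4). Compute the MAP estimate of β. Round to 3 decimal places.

log p(β | y) = −Σ(yᵢ − βxᵢ)²/(2·1) − β²/(2·9) + const.
Setting the derivative to zero: Σxᵢ(yᵢ − βxᵢ)/1 − β/9 = 0, so β = Σxᵢyᵢ / (Σxᵢ² + σ²/τ²).
Σxᵢyᵢ = 1·1 + 2·4 + 5·4 = 29; Σxᵢ² = 30; σ²/τ² = 1/9.
β̂_MAP = 29 / (30 + 1/9) = 29/(271/9) = 261/271 ≈ 0.963.

β̂_MAP = 0.963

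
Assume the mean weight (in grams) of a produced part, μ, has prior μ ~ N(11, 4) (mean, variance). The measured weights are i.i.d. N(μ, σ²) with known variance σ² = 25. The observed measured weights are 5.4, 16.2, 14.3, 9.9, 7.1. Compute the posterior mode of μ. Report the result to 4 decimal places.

μ̂_MAP = 10.8133

n = 5; x̄ = (5.4 + 16.2 + 14.3 + 9.9 + 7.1)/5 = 52.9/5 = 10.58.
For a Normal prior and Normal likelihood with known variance, the posterior is Normal; its mode equals its mean, the precision-weighted average.
Prior precision 1/σ₀² = 1/4 = 0.25; data precision n/σ² = 5/25 = 0.2.
μ̂ = (0.25·11 + 0.2·10.58) / (0.25 + 0.2) = 4.866/0.45 = 811/75 ≈ 10.8133.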